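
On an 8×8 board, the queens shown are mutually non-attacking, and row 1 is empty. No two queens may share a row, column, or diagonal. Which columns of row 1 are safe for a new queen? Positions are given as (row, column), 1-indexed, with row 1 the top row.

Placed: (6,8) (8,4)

columns 1, 2, 5, 6, 7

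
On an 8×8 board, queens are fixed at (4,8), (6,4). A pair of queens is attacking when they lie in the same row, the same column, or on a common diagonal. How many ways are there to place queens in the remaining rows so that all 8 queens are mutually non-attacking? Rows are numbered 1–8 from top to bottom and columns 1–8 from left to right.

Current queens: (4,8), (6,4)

6

Branch on row 1: col 1 → 1; col 2 → 1; col 3 → 2; col 6 → 1; col 7 → 1.
Sum: 1 + 1 + 2 + 1 + 1 = 6.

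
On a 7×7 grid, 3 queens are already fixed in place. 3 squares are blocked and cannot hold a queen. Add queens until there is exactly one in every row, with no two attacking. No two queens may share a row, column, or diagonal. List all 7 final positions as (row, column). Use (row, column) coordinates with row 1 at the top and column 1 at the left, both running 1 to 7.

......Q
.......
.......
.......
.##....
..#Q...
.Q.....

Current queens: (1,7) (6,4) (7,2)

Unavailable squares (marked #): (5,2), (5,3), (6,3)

(1,7) (2,5) (3,3) (4,1) (5,6) (6,4) (7,2)

Row 2: attacked by (1,7)→{6,7}; (6,4)→{4}; (7,2)→{2,7}. Safe: 1, 3, 5. Place at column 5.
Row 3: attacked by (1,7)→{5,7}; (2,5)→{4,5,6}; (6,4)→{1,4,7}; (7,2)→{2,6}. Safe: 3. Place at column 3.
Row 4: attacked by (1,7)→{4,7}; (2,5)→{3,5,7}; (3,3)→{2,3,4}; (6,4)→{2,4,6}; (7,2)→{2,5}. Safe: 1. Place at column 1.
Row 5: attacked by (1,7)→{3,7}; (2,5)→{2,5}; (3,3)→{1,3,5}; (4,1)→{1,2}; (6,4)→{3,4,5}; (7,2)→{2,4}. Blocked: 2,3. Safe: 6. Place at column 6.
Columns [7, 5, 3, 1, 6, 4, 2], r−c [-6, -3, 0, 3, -1, 2, 5], r+c [8, 7, 6, 5, 11, 10, 9] are all distinct, so no two queens attack.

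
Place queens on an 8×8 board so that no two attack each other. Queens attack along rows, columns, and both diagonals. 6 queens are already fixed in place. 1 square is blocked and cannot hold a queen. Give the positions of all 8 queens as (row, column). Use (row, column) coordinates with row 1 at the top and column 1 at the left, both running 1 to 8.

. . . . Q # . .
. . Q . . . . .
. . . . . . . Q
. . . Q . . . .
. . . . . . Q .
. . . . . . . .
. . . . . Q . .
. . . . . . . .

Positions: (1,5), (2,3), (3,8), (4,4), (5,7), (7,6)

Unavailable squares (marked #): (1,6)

Row 6: attacked by (1,5)→{5}; (2,3)→{3,7}; (3,8)→{5,8}; (4,4)→{2,4,6}; (5,7)→{6,7,8}; (7,6)→{5,6,7}. Safe: 1. Place at column 1.
Row 8: attacked by (1,5)→{5}; (2,3)→{3}; (3,8)→{3,8}; (4,4)→{4,8}; (5,7)→{4,7}; (6,1)→{1,3}; (7,6)→{5,6,7}. Safe: 2. Place at column 2.
Columns [5, 3, 8, 4, 7, 1, 6, 2], r−c [-4, -1, -5, 0, -2, 5, 1, 6], r+c [6, 5, 11, 8, 12, 7, 13, 10] are all distinct, so no two queens attack.

(1,5) (2,3) (3,8) (4,4) (5,7) (6,1) (7,6) (8,2)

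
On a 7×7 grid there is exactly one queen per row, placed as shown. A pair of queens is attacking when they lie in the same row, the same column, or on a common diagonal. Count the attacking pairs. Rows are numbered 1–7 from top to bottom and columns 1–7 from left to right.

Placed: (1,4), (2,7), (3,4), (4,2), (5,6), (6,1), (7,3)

3

Same column: (1,4)–(3,4) (column 4).
Same diagonal: (3,4)–(5,6) (|3−5| = |4−6| = 2); (3,4)–(6,1) (|3−6| = |4−1| = 3).
Total attacking pairs: 3.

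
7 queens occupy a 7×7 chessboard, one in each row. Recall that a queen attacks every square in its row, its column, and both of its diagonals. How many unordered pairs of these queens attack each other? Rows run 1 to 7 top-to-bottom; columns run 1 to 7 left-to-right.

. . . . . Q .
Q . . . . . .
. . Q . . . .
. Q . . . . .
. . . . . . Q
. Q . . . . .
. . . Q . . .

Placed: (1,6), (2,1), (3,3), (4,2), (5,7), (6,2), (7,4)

2

Same column: (4,2)–(6,2) (column 2).
Same diagonal: (3,3)–(4,2) (|3−4| = |3−2| = 1).
Total attacking pairs: 2.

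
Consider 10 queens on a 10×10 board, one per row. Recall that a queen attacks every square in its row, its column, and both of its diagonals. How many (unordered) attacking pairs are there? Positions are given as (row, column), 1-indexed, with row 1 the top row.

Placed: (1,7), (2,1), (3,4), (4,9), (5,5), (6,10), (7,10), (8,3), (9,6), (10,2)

Same column: (6,10)–(7,10) (column 10).
Total attacking pairs: 1.

1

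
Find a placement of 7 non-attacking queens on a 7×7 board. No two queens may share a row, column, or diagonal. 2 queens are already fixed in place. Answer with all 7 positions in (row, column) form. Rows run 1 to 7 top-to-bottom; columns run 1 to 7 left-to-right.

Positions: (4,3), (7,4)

(1,2) (2,7) (3,5) (4,3) (5,1) (6,6) (7,4)

Row 1: attacked by (4,3)→{3,6}; (7,4)→{4}. Safe: 1, 2, 5, 7. Place at column 2.
Row 2: attacked by (1,2)→{1,2,3}; (4,3)→{1,3,5}; (7,4)→{4}. Safe: 6, 7. Place at column 7.
Row 3: attacked by (1,2)→{2,4}; (2,7)→{6,7}; (4,3)→{2,3,4}; (7,4)→{4}. Safe: 1, 5. Place at column 5.
Row 5: attacked by (1,2)→{2,6}; (2,7)→{4,7}; (3,5)→{3,5,7}; (4,3)→{2,3,4}; (7,4)→{2,4,6}. Safe: 1. Place at column 1.
Row 6: attacked by (1,2)→{2,7}; (2,7)→{3,7}; (3,5)→{2,5}; (4,3)→{1,3,5}; (5,1)→{1,2}; (7,4)→{3,4,5}. Safe: 6. Place at column 6.
Columns [2, 7, 5, 3, 1, 6, 4], r−c [-1, -5, -2, 1, 4, 0, 3], r+c [3, 9, 8, 7, 6, 12, 11] are all distinct, so no two queens attack.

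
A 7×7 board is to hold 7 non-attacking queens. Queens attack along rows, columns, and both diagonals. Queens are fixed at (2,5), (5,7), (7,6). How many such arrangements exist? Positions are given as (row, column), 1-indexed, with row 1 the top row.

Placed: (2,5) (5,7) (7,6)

2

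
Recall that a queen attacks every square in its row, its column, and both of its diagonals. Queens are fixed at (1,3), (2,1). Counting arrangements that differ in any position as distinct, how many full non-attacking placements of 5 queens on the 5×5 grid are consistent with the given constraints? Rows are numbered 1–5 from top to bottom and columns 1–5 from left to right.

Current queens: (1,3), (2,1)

1

Branch on row 3: col 4 → 1.
Sum: 1 = 1.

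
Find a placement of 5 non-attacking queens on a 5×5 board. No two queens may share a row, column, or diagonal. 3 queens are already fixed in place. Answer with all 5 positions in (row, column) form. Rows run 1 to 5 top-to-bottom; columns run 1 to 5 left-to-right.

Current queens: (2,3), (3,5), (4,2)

Row 1: attacked by (2,3)→{2,3,4}; (3,5)→{3,5}; (4,2)→{2,5}. Safe: 1. Place at column 1.
Row 5: attacked by (1,1)→{1,5}; (2,3)→{3}; (3,5)→{3,5}; (4,2)→{1,2,3}. Safe: 4. Place at column 4.
Columns [1, 3, 5, 2, 4], r−c [0, -1, -2, 2, 1], r+c [2, 5, 8, 6, 9] are all distinct, so no two queens attack.

(1,1) (2,3) (3,5) (4,2) (5,4)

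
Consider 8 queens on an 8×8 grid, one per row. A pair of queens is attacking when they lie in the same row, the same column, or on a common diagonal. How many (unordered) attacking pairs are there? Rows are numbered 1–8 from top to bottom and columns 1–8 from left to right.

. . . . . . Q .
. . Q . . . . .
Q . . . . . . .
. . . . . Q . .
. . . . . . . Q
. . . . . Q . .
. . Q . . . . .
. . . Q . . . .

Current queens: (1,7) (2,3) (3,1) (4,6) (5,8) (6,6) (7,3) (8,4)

Same column: (2,3)–(7,3) (column 3); (4,6)–(6,6) (column 6).
Same diagonal: (4,6)–(7,3) (|4−7| = |6−3| = 3); (6,6)–(8,4) (|6−8| = |6−4| = 2); (7,3)–(8,4) (|7−8| = |3−4| = 1).
Total attacking pairs: 5.

5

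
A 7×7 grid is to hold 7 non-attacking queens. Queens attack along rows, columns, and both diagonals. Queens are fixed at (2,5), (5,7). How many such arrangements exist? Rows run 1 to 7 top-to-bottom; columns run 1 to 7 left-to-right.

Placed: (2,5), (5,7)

2

Branch on row 1: col 1 → 0; col 2 → 2.
Sum: 0 + 2 = 2.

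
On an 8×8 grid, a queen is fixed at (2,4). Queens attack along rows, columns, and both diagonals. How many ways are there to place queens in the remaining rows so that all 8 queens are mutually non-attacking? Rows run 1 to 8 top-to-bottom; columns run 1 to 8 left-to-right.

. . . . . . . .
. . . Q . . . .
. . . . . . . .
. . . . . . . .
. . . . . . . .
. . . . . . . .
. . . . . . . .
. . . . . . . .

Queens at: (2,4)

Branch on row 1: col 1 → 0; col 2 → 1; col 6 → 4; col 7 → 2; col 8 → 1.
Sum: 0 + 1 + 4 + 2 + 1 = 8.

8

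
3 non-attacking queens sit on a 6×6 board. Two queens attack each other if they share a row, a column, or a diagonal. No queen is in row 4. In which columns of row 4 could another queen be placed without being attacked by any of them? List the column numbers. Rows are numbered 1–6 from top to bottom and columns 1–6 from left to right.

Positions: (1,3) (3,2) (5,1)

columns 4, 5

(1,3) attacks row 4 at column 3 and diagonals 6.
(3,2) attacks row 4 at column 2 and diagonals 1, 3.
(5,1) attacks row 4 at column 1 and diagonals 2.
Attacked columns: {1, 2, 3, 6}. Safe: {4, 5}.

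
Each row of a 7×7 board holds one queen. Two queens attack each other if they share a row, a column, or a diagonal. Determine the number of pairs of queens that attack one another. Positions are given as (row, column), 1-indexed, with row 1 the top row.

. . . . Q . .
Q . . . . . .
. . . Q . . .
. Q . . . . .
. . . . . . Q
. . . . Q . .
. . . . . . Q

Same column: (1,5)–(6,5) (column 5); (5,7)–(7,7) (column 7).
Same diagonal: (1,5)–(4,2) (|1−4| = |5−2| = 3); (2,1)–(6,5) (|2−6| = |1−5| = 4).
Total attacking pairs: 4.

4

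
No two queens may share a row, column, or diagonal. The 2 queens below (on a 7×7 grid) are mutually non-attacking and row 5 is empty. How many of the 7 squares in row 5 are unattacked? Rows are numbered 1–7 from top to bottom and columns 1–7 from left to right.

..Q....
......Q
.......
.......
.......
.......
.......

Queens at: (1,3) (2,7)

4

(1,3) attacks row 5 at column 3 and diagonals 7.
(2,7) attacks row 5 at column 7 and diagonals 4.
Attacked columns: {3, 4, 7}. Safe: {1, 2, 5, 6}.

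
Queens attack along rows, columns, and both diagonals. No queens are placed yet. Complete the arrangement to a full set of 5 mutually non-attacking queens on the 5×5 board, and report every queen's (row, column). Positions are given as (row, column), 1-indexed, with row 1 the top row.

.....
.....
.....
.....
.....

Row 1: Safe: 1, 2, 3, 4, 5. Place at column 4.
Row 2: attacked by (1,4)→{3,4,5}. Safe: 1, 2. Place at column 2.
Row 3: attacked by (1,4)→{2,4}; (2,2)→{1,2,3}. Safe: 5. Place at column 5.
Row 4: attacked by (1,4)→{1,4}; (2,2)→{2,4}; (3,5)→{4,5}. Safe: 3. Place at column 3.
Row 5: attacked by (1,4)→{4}; (2,2)→{2,5}; (3,5)→{3,5}; (4,3)→{2,3,4}. Safe: 1. Place at column 1.
Columns [4, 2, 5, 3, 1], r−c [-3, 0, -2, 1, 4], r+c [5, 4, 8, 7, 6] are all distinct, so no two queens attack.

(1,4) (2,2) (3,5) (4,3) (5,1)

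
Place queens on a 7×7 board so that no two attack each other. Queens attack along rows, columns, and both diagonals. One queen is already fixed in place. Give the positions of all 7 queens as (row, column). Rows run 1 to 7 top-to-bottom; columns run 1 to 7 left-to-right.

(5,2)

(1,3) (2,1) (3,6) (4,4) (5,2) (6,7) (7,5)

Row 1: attacked by (5,2)→{2,6}. Safe: 1, 3, 4, 5, 7. Place at column 3.
Row 2: attacked by (1,3)→{2,3,4}; (5,2)→{2,5}. Safe: 1, 6, 7. Place at column 1.
Row 3: attacked by (1,3)→{1,3,5}; (2,1)→{1,2}; (5,2)→{2,4}. Safe: 6, 7. Place at column 6.
Row 4: attacked by (1,3)→{3,6}; (2,1)→{1,3}; (3,6)→{5,6,7}; (5,2)→{1,2,3}. Safe: 4. Place at column 4.
Row 6: attacked by (1,3)→{3}; (2,1)→{1,5}; (3,6)→{3,6}; (4,4)→{2,4,6}; (5,2)→{1,2,3}. Safe: 7. Place at column 7.
Row 7: attacked by (1,3)→{3}; (2,1)→{1,6}; (3,6)→{2,6}; (4,4)→{1,4,7}; (5,2)→{2,4}; (6,7)→{6,7}. Safe: 5. Place at column 5.
Columns [3, 1, 6, 4, 2, 7, 5], r−c [-2, 1, -3, 0, 3, -1, 2], r+c [4, 3, 9, 8, 7, 13, 12] are all distinct, so no two queens attack.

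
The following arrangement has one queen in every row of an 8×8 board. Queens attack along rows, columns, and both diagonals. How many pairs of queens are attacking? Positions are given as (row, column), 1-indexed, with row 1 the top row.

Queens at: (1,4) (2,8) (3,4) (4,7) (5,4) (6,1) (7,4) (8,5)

Same column: (1,4)–(3,4) (column 4); (1,4)–(5,4) (column 4); (1,4)–(7,4) (column 4); (3,4)–(5,4) (column 4); (3,4)–(7,4) (column 4); (5,4)–(7,4) (column 4).
Same diagonal: (1,4)–(4,7) (|1−4| = |4−7| = 3); (3,4)–(6,1) (|3−6| = |4−1| = 3); (4,7)–(7,4) (|4−7| = |7−4| = 3); (7,4)–(8,5) (|7−8| = |4−5| = 1).
Total attacking pairs: 10.

10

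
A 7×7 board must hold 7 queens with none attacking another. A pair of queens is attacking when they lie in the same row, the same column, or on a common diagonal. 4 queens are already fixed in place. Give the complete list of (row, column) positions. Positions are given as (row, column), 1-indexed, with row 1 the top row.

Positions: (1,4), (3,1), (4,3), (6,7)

Row 2: attacked by (1,4)→{3,4,5}; (3,1)→{1,2}; (4,3)→{1,3,5}; (6,7)→{3,7}. Safe: 6. Place at column 6.
Row 5: attacked by (1,4)→{4}; (2,6)→{3,6}; (3,1)→{1,3}; (4,3)→{2,3,4}; (6,7)→{6,7}. Safe: 5. Place at column 5.
Row 7: attacked by (1,4)→{4}; (2,6)→{1,6}; (3,1)→{1,5}; (4,3)→{3,6}; (5,5)→{3,5,7}; (6,7)→{6,7}. Safe: 2. Place at column 2.
Columns [4, 6, 1, 3, 5, 7, 2], r−c [-3, -4, 2, 1, 0, -1, 5], r+c [5, 8, 4, 7, 10, 13, 9] are all distinct, so no two queens attack.

(1,4) (2,6) (3,1) (4,3) (5,5) (6,7) (7,2)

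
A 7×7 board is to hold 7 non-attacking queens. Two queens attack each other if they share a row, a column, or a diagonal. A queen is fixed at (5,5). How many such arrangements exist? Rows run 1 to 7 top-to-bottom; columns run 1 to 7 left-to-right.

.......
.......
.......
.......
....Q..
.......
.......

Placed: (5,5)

6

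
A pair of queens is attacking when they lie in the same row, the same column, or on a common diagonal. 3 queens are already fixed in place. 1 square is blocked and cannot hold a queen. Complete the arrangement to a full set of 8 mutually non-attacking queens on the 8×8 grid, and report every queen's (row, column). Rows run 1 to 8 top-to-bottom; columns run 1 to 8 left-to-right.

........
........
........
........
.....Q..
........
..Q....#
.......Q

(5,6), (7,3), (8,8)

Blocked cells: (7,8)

(1,4) (2,7) (3,5) (4,2) (5,6) (6,1) (7,3) (8,8)

Row 1: attacked by (5,6)→{2,6}; (7,3)→{3}; (8,8)→{1,8}. Safe: 4, 5, 7. Place at column 4.
Row 2: attacked by (1,4)→{3,4,5}; (5,6)→{3,6}; (7,3)→{3,8}; (8,8)→{2,8}. Safe: 1, 7. Place at column 7.
Row 3: attacked by (1,4)→{2,4,6}; (2,7)→{6,7,8}; (5,6)→{4,6,8}; (7,3)→{3,7}; (8,8)→{3,8}. Safe: 1, 5. Place at column 5.
Row 4: attacked by (1,4)→{1,4,7}; (2,7)→{5,7}; (3,5)→{4,5,6}; (5,6)→{5,6,7}; (7,3)→{3,6}; (8,8)→{4,8}. Safe: 2. Place at column 2.
Row 6: attacked by (1,4)→{4}; (2,7)→{3,7}; (3,5)→{2,5,8}; (4,2)→{2,4}; (5,6)→{5,6,7}; (7,3)→{2,3,4}; (8,8)→{6,8}. Safe: 1. Place at column 1.
Columns [4, 7, 5, 2, 6, 1, 3, 8], r−c [-3, -5, -2, 2, -1, 5, 4, 0], r+c [5, 9, 8, 6, 11, 7, 10, 16] are all distinct, so no two queens attack.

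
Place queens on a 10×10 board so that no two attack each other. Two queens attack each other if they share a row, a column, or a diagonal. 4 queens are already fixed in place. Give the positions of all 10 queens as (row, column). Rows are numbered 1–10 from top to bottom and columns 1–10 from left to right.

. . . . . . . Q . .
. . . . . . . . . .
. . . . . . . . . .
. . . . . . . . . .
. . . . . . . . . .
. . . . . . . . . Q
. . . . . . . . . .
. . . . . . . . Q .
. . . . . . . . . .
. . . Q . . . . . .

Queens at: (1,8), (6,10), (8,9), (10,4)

(1,8) (2,5) (3,3) (4,1) (5,7) (6,10) (7,6) (8,9) (9,2) (10,4)

Row 2: attacked by (1,8)→{7,8,9}; (6,10)→{6,10}; (8,9)→{3,9}; (10,4)→{4}. Safe: 1, 2, 5. Place at column 5.
Row 3: attacked by (1,8)→{6,8,10}; (2,5)→{4,5,6}; (6,10)→{7,10}; (8,9)→{4,9}; (10,4)→{4}. Safe: 1, 2, 3. Place at column 3.
Row 4: attacked by (1,8)→{5,8}; (2,5)→{3,5,7}; (3,3)→{2,3,4}; (6,10)→{8,10}; (8,9)→{5,9}; (10,4)→{4,10}. Safe: 1, 6. Place at column 1.
Row 5: attacked by (1,8)→{4,8}; (2,5)→{2,5,8}; (3,3)→{1,3,5}; (4,1)→{1,2}; (6,10)→{9,10}; (8,9)→{6,9}; (10,4)→{4,9}. Safe: 7. Place at column 7.
Row 7: attacked by (1,8)→{2,8}; (2,5)→{5,10}; (3,3)→{3,7}; (4,1)→{1,4}; (5,7)→{5,7,9}; (6,10)→{9,10}; (8,9)→{8,9,10}; (10,4)→{1,4,7}. Safe: 6. Place at column 6.
Row 9: attacked by (1,8)→{8}; (2,5)→{5}; (3,3)→{3,9}; (4,1)→{1,6}; (5,7)→{3,7}; (6,10)→{7,10}; (7,6)→{4,6,8}; (8,9)→{8,9,10}; (10,4)→{3,4,5}. Safe: 2. Place at column 2.
Columns [8, 5, 3, 1, 7, 10, 6, 9, 2, 4], r−c [-7, -3, 0, 3, -2, -4, 1, -1, 7, 6], r+c [9, 7, 6, 5, 12, 16, 13, 17, 11, 14] are all distinct, so no two queens attack.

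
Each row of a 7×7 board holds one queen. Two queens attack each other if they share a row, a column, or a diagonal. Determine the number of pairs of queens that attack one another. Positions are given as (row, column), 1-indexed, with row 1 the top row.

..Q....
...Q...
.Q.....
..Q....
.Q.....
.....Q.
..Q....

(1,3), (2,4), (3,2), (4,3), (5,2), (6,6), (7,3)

7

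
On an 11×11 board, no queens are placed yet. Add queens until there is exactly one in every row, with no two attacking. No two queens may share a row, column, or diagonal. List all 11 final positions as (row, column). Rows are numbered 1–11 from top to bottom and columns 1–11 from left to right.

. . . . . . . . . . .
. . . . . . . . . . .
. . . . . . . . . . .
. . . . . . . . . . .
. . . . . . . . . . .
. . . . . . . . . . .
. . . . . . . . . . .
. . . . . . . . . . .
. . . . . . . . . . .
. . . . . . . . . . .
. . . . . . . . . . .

Row 1: Safe: 1, 2, 3, 4, 5, 6, 7, 8, 9, 10, 11. Place at column 10.
Row 2: attacked by (1,10)→{9,10,11}. Safe: 1, 2, 3, 4, 5, 6, 7, 8. Place at column 5.
Row 3: attacked by (1,10)→{8,10}; (2,5)→{4,5,6}. Safe: 1, 2, 3, 7, 9, 11. Place at column 3.
Row 4: attacked by (1,10)→{7,10}; (2,5)→{3,5,7}; (3,3)→{2,3,4}. Safe: 1, 6, 8, 9, 11. Place at column 8.
Row 5: attacked by (1,10)→{6,10}; (2,5)→{2,5,8}; (3,3)→{1,3,5}; (4,8)→{7,8,9}. Safe: 4, 11. Place at column 11.
Row 6: attacked by (1,10)→{5,10}; (2,5)→{1,5,9}; (3,3)→{3,6}; (4,8)→{6,8,10}; (5,11)→{10,11}. Safe: 2, 4, 7. Place at column 7.
Row 7: attacked by (1,10)→{4,10}; (2,5)→{5,10}; (3,3)→{3,7}; (4,8)→{5,8,11}; (5,11)→{9,11}; (6,7)→{6,7,8}. Safe: 1, 2. Place at column 2.
Row 8: attacked by (1,10)→{3,10}; (2,5)→{5,11}; (3,3)→{3,8}; (4,8)→{4,8}; (5,11)→{8,11}; (6,7)→{5,7,9}; (7,2)→{1,2,3}. Safe: 6. Place at column 6.
Row 9: attacked by (1,10)→{2,10}; (2,5)→{5}; (3,3)→{3,9}; (4,8)→{3,8}; (5,11)→{7,11}; (6,7)→{4,7,10}; (7,2)→{2,4}; (8,6)→{5,6,7}. Safe: 1. Place at column 1.
Row 10: attacked by (1,10)→{1,10}; (2,5)→{5}; (3,3)→{3,10}; (4,8)→{2,8}; (5,11)→{6,11}; (6,7)→{3,7,11}; (7,2)→{2,5}; (8,6)→{4,6,8}; (9,1)→{1,2}. Safe: 9. Place at column 9.
Row 11: attacked by (1,10)→{10}; (2,5)→{5}; (3,3)→{3,11}; (4,8)→{1,8}; (5,11)→{5,11}; (6,7)→{2,7}; (7,2)→{2,6}; (8,6)→{3,6,9}; (9,1)→{1,3}; (10,9)→{8,9,10}. Safe: 4. Place at column 4.
Columns [10, 5, 3, 8, 11, 7, 2, 6, 1, 9, 4], r−c [-9, -3, 0, -4, -6, -1, 5, 2, 8, 1, 7], r+c [11, 7, 6, 12, 16, 13, 9, 14, 10, 19, 15] are all distinct, so no two queens attack.

(1,10) (2,5) (3,3) (4,8) (5,11) (6,7) (7,2) (8,6) (9,1) (10,9) (11,4)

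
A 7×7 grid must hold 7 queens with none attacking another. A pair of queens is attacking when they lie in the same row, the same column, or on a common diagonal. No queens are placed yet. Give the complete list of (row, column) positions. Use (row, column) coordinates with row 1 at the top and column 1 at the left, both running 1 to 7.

Row 1: Safe: 1, 2, 3, 4, 5, 6, 7. Place at column 7.
Row 2: attacked by (1,7)→{6,7}. Safe: 1, 2, 3, 4, 5. Place at column 4.
Row 3: attacked by (1,7)→{5,7}; (2,4)→{3,4,5}. Safe: 1, 2, 6. Place at column 1.
Row 4: attacked by (1,7)→{4,7}; (2,4)→{2,4,6}; (3,1)→{1,2}. Safe: 3, 5. Place at column 5.
Row 5: attacked by (1,7)→{3,7}; (2,4)→{1,4,7}; (3,1)→{1,3}; (4,5)→{4,5,6}. Safe: 2. Place at column 2.
Row 6: attacked by (1,7)→{2,7}; (2,4)→{4}; (3,1)→{1,4}; (4,5)→{3,5,7}; (5,2)→{1,2,3}. Safe: 6. Place at column 6.
Row 7: attacked by (1,7)→{1,7}; (2,4)→{4}; (3,1)→{1,5}; (4,5)→{2,5}; (5,2)→{2,4}; (6,6)→{5,6,7}. Safe: 3. Place at column 3.
Columns [7, 4, 1, 5, 2, 6, 3], r−c [-6, -2, 2, -1, 3, 0, 4], r+c [8, 6, 4, 9, 7, 12, 10] are all distinct, so no two queens attack.

(1,7) (2,4) (3,1) (4,5) (5,2) (6,6) (7,3)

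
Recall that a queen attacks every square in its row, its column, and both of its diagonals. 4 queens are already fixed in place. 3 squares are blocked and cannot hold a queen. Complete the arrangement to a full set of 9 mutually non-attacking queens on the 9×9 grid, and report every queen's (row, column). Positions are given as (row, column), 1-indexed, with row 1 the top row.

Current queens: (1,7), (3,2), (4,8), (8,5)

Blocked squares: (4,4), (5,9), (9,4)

Row 2: attacked by (1,7)→{6,7,8}; (3,2)→{1,2,3}; (4,8)→{6,8}; (8,5)→{5}. Safe: 4, 9. Place at column 4.
Row 5: attacked by (1,7)→{3,7}; (2,4)→{1,4,7}; (3,2)→{2,4}; (4,8)→{7,8,9}; (8,5)→{2,5,8}. Blocked: 9. Safe: 6. Place at column 6.
Row 6: attacked by (1,7)→{2,7}; (2,4)→{4,8}; (3,2)→{2,5}; (4,8)→{6,8}; (5,6)→{5,6,7}; (8,5)→{3,5,7}. Safe: 1, 9. Place at column 1.
Row 7: attacked by (1,7)→{1,7}; (2,4)→{4,9}; (3,2)→{2,6}; (4,8)→{5,8}; (5,6)→{4,6,8}; (6,1)→{1,2}; (8,5)→{4,5,6}. Safe: 3. Place at column 3.
Row 9: attacked by (1,7)→{7}; (2,4)→{4}; (3,2)→{2,8}; (4,8)→{3,8}; (5,6)→{2,6}; (6,1)→{1,4}; (7,3)→{1,3,5}; (8,5)→{4,5,6}. Blocked: 4. Safe: 9. Place at column 9.
Columns [7, 4, 2, 8, 6, 1, 3, 5, 9], r−c [-6, -2, 1, -4, -1, 5, 4, 3, 0], r+c [8, 6, 5, 12, 11, 7, 10, 13, 18] are all distinct, so no two queens attack.

(1,7) (2,4) (3,2) (4,8) (5,6) (6,1) (7,3) (8,5) (9,9)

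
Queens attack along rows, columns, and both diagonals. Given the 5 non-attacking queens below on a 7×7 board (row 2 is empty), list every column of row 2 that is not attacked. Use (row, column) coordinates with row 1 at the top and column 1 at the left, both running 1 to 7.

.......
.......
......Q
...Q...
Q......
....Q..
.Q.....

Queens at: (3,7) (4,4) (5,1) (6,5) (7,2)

(3,7) attacks row 2 at column 7 and diagonals 6.
(4,4) attacks row 2 at column 4 and diagonals 2, 6.
(5,1) attacks row 2 at column 1 and diagonals 4.
(6,5) attacks row 2 at column 5 and diagonals 1.
(7,2) attacks row 2 at column 2 and diagonals 7.
Attacked columns: {1, 2, 4, 5, 6, 7}. Safe: {3}.

columns 3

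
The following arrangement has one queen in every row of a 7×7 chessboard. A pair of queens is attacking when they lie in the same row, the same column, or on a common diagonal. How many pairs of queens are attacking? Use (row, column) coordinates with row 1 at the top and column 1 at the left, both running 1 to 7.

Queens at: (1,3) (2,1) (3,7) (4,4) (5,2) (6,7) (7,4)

Same column: (3,7)–(6,7) (column 7); (4,4)–(7,4) (column 4).
Same diagonal: (5,2)–(7,4) (|5−7| = |2−4| = 2).
Total attacking pairs: 3.

3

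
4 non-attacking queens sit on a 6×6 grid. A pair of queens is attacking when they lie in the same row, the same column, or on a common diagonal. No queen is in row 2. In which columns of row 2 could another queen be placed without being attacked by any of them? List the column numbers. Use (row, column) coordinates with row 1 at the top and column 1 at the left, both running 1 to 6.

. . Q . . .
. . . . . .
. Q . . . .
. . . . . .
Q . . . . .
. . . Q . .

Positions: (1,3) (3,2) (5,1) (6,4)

columns 5, 6

(1,3) attacks row 2 at column 3 and diagonals 2, 4.
(3,2) attacks row 2 at column 2 and diagonals 1, 3.
(5,1) attacks row 2 at column 1 and diagonals 4.
(6,4) attacks row 2 at column 4.
Attacked columns: {1, 2, 3, 4}. Safe: {5, 6}.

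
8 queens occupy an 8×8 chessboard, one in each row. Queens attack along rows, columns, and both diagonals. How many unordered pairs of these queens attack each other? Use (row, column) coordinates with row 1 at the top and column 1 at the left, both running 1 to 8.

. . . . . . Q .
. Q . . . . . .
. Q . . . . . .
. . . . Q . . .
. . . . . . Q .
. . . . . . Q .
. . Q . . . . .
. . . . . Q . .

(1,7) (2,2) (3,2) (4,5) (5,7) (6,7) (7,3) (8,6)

Same column: (1,7)–(5,7) (column 7); (1,7)–(6,7) (column 7); (2,2)–(3,2) (column 2); (5,7)–(6,7) (column 7).
Same diagonal: (4,5)–(6,7) (|4−6| = |5−7| = 2).
Total attacking pairs: 5.

5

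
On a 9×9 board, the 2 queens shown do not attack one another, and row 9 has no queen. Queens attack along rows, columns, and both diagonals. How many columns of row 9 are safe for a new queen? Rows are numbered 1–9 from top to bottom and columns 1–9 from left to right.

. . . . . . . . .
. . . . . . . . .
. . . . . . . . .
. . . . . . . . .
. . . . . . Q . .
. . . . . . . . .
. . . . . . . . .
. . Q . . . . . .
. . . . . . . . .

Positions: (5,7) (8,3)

5

(5,7) attacks row 9 at column 7 and diagonals 3.
(8,3) attacks row 9 at column 3 and diagonals 2, 4.
Attacked columns: {2, 3, 4, 7}. Safe: {1, 5, 6, 8, 9}.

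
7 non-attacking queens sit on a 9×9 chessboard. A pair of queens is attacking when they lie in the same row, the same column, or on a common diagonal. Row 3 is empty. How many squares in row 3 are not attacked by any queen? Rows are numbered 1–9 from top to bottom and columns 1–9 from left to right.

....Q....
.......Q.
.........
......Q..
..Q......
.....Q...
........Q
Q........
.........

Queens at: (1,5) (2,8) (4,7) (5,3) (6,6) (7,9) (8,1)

(1,5) attacks row 3 at column 5 and diagonals 3, 7.
(2,8) attacks row 3 at column 8 and diagonals 7, 9.
(4,7) attacks row 3 at column 7 and diagonals 6, 8.
(5,3) attacks row 3 at column 3 and diagonals 1, 5.
(6,6) attacks row 3 at column 6 and diagonals 3, 9.
(7,9) attacks row 3 at column 9 and diagonals 5.
(8,1) attacks row 3 at column 1 and diagonals 6.
Attacked columns: {1, 3, 5, 6, 7, 8, 9}. Safe: {2, 4}.

2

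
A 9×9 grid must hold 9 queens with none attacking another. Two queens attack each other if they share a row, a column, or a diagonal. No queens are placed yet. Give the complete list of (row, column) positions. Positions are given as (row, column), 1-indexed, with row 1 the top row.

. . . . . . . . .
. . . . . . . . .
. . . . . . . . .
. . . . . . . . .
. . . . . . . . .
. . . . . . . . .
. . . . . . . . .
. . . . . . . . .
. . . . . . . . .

(1,7) (2,4) (3,1) (4,9) (5,2) (6,6) (7,8) (8,3) (9,5)

Row 1: Safe: 1, 2, 3, 4, 5, 6, 7, 8, 9. Place at column 7.
Row 2: attacked by (1,7)→{6,7,8}. Safe: 1, 2, 3, 4, 5, 9. Place at column 4.
Row 3: attacked by (1,7)→{5,7,9}; (2,4)→{3,4,5}. Safe: 1, 2, 6, 8. Place at column 1.
Row 4: attacked by (1,7)→{4,7}; (2,4)→{2,4,6}; (3,1)→{1,2}. Safe: 3, 5, 8, 9. Place at column 9.
Row 5: attacked by (1,7)→{3,7}; (2,4)→{1,4,7}; (3,1)→{1,3}; (4,9)→{8,9}. Safe: 2, 5, 6. Place at column 2.
Row 6: attacked by (1,7)→{2,7}; (2,4)→{4,8}; (3,1)→{1,4}; (4,9)→{7,9}; (5,2)→{1,2,3}. Safe: 5, 6. Place at column 6.
Row 7: attacked by (1,7)→{1,7}; (2,4)→{4,9}; (3,1)→{1,5}; (4,9)→{6,9}; (5,2)→{2,4}; (6,6)→{5,6,7}. Safe: 3, 8. Place at column 8.
Row 8: attacked by (1,7)→{7}; (2,4)→{4}; (3,1)→{1,6}; (4,9)→{5,9}; (5,2)→{2,5}; (6,6)→{4,6,8}; (7,8)→{7,8,9}. Safe: 3. Place at column 3.
Row 9: attacked by (1,7)→{7}; (2,4)→{4}; (3,1)→{1,7}; (4,9)→{4,9}; (5,2)→{2,6}; (6,6)→{3,6,9}; (7,8)→{6,8}; (8,3)→{2,3,4}. Safe: 5. Place at column 5.
Columns [7, 4, 1, 9, 2, 6, 8, 3, 5], r−c [-6, -2, 2, -5, 3, 0, -1, 5, 4], r+c [8, 6, 4, 13, 7, 12, 15, 11, 14] are all distinct, so no two queens attack.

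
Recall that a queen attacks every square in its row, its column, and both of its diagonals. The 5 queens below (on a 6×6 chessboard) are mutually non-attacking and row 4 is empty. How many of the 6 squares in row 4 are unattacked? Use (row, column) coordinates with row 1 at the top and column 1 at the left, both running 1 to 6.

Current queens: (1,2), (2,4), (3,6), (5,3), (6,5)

1

(1,2) attacks row 4 at column 2 and diagonals 5.
(2,4) attacks row 4 at column 4 and diagonals 2, 6.
(3,6) attacks row 4 at column 6 and diagonals 5.
(5,3) attacks row 4 at column 3 and diagonals 2, 4.
(6,5) attacks row 4 at column 5 and diagonals 3.
Attacked columns: {2, 3, 4, 5, 6}. Safe: {1}.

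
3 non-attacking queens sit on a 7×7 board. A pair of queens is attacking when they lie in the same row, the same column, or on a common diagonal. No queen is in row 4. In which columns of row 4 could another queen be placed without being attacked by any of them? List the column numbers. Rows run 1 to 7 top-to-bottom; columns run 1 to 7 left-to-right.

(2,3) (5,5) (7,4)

(2,3) attacks row 4 at column 3 and diagonals 1, 5.
(5,5) attacks row 4 at column 5 and diagonals 4, 6.
(7,4) attacks row 4 at column 4 and diagonals 1, 7.
Attacked columns: {1, 3, 4, 5, 6, 7}. Safe: {2}.

columns 2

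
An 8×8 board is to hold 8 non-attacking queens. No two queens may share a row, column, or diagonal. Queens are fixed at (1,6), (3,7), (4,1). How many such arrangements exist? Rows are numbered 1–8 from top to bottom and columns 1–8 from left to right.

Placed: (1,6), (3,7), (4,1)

Branch on row 2: col 2 → 2; col 4 → 2.
Sum: 2 + 2 = 4.

4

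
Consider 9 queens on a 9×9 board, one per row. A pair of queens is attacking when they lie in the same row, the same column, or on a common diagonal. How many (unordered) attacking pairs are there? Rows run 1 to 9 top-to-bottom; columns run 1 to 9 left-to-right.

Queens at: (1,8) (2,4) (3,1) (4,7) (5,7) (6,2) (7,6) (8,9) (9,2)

Same column: (4,7)–(5,7) (column 7); (6,2)–(9,2) (column 2).
Same diagonal: (2,4)–(5,7) (|2−5| = |4−7| = 3); (4,7)–(9,2) (|4−9| = |7−2| = 5).
Total attacking pairs: 4.

4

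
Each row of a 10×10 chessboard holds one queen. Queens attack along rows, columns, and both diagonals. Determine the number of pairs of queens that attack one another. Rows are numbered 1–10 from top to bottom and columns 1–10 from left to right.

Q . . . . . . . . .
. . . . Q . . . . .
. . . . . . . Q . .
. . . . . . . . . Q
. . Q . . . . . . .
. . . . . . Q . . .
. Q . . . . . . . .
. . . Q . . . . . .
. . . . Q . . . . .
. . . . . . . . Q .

3

Same column: (2,5)–(9,5) (column 5).
Same diagonal: (4,10)–(9,5) (|4−9| = |10−5| = 5); (8,4)–(9,5) (|8−9| = |4−5| = 1).
Total attacking pairs: 3.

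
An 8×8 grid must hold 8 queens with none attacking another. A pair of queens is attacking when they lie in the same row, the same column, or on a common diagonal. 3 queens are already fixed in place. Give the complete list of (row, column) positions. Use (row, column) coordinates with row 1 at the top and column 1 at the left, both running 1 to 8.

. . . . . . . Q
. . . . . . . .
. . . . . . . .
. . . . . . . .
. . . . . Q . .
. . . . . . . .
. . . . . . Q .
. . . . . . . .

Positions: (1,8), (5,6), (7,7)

(1,8) (2,4) (3,1) (4,3) (5,6) (6,2) (7,7) (8,5)

Row 2: attacked by (1,8)→{7,8}; (5,6)→{3,6}; (7,7)→{2,7}. Safe: 1, 4, 5. Place at column 4.
Row 3: attacked by (1,8)→{6,8}; (2,4)→{3,4,5}; (5,6)→{4,6,8}; (7,7)→{3,7}. Safe: 1, 2. Place at column 1.
Row 4: attacked by (1,8)→{5,8}; (2,4)→{2,4,6}; (3,1)→{1,2}; (5,6)→{5,6,7}; (7,7)→{4,7}. Safe: 3. Place at column 3.
Row 6: attacked by (1,8)→{3,8}; (2,4)→{4,8}; (3,1)→{1,4}; (4,3)→{1,3,5}; (5,6)→{5,6,7}; (7,7)→{6,7,8}. Safe: 2. Place at column 2.
Row 8: attacked by (1,8)→{1,8}; (2,4)→{4}; (3,1)→{1,6}; (4,3)→{3,7}; (5,6)→{3,6}; (6,2)→{2,4}; (7,7)→{6,7,8}. Safe: 5. Place at column 5.
Columns [8, 4, 1, 3, 6, 2, 7, 5], r−c [-7, -2, 2, 1, -1, 4, 0, 3], r+c [9, 6, 4, 7, 11, 8, 14, 13] are all distinct, so no two queens attack.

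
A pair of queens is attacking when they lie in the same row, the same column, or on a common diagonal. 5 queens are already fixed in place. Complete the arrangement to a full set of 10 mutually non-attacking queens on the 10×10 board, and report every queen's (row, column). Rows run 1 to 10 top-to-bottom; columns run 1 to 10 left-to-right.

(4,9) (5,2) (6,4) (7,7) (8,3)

(1,8) (2,1) (3,5) (4,9) (5,2) (6,4) (7,7) (8,3) (9,10) (10,6)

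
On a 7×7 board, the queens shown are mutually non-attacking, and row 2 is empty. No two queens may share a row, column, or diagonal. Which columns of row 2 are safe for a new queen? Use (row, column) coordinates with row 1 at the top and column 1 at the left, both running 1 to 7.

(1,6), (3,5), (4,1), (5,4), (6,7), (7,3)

(1,6) attacks row 2 at column 6 and diagonals 5, 7.
(3,5) attacks row 2 at column 5 and diagonals 4, 6.
(4,1) attacks row 2 at column 1 and diagonals 3.
(5,4) attacks row 2 at column 4 and diagonals 1, 7.
(6,7) attacks row 2 at column 7 and diagonals 3.
(7,3) attacks row 2 at column 3.
Attacked columns: {1, 3, 4, 5, 6, 7}. Safe: {2}.

columns 2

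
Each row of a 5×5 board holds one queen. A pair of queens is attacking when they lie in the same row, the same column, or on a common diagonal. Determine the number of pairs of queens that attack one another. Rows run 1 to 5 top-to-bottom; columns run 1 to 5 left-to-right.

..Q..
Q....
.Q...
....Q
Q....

2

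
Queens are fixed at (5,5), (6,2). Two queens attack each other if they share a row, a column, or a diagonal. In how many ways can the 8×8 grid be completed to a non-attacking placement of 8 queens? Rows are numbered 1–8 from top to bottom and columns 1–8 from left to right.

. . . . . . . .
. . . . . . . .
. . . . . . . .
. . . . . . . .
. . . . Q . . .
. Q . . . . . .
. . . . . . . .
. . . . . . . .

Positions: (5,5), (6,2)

2

Branch on row 1: col 3 → 0; col 4 → 1; col 6 → 1; col 8 → 0.
Sum: 0 + 1 + 1 + 0 = 2.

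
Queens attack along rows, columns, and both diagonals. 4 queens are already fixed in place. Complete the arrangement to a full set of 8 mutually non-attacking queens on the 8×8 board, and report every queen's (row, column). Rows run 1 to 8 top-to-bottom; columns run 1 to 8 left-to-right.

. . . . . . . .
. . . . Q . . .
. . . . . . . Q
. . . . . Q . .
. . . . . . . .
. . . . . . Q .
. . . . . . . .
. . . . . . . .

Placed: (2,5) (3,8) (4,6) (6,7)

Row 1: attacked by (2,5)→{4,5,6}; (3,8)→{6,8}; (4,6)→{3,6}; (6,7)→{2,7}. Safe: 1. Place at column 1.
Row 5: attacked by (1,1)→{1,5}; (2,5)→{2,5,8}; (3,8)→{6,8}; (4,6)→{5,6,7}; (6,7)→{6,7,8}. Safe: 3, 4. Place at column 3.
Row 7: attacked by (1,1)→{1,7}; (2,5)→{5}; (3,8)→{4,8}; (4,6)→{3,6}; (5,3)→{1,3,5}; (6,7)→{6,7,8}. Safe: 2. Place at column 2.
Row 8: attacked by (1,1)→{1,8}; (2,5)→{5}; (3,8)→{3,8}; (4,6)→{2,6}; (5,3)→{3,6}; (6,7)→{5,7}; (7,2)→{1,2,3}. Safe: 4. Place at column 4.
Columns [1, 5, 8, 6, 3, 7, 2, 4], r−c [0, -3, -5, -2, 2, -1, 5, 4], r+c [2, 7, 11, 10, 8, 13, 9, 12] are all distinct, so no two queens attack.

(1,1) (2,5) (3,8) (4,6) (5,3) (6,7) (7,2) (8,4)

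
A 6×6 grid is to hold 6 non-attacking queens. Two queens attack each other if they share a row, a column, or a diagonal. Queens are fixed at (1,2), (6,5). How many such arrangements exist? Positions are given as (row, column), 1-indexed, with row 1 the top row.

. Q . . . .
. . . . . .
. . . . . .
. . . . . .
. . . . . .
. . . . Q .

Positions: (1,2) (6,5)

1

Branch on row 2: col 4 → 1; col 6 → 0.
Sum: 1 + 0 = 1.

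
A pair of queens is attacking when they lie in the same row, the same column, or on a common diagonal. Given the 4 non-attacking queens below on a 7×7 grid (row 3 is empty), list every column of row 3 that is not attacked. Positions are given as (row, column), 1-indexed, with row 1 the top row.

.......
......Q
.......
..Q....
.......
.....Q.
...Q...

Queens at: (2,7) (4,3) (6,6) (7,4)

(2,7) attacks row 3 at column 7 and diagonals 6.
(4,3) attacks row 3 at column 3 and diagonals 2, 4.
(6,6) attacks row 3 at column 6 and diagonals 3.
(7,4) attacks row 3 at column 4.
Attacked columns: {2, 3, 4, 6, 7}. Safe: {1, 5}.

columns 1, 5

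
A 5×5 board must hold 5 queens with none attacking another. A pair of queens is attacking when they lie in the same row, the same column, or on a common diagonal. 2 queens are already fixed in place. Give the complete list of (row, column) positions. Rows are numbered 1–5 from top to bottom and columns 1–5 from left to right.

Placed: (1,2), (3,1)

Row 2: attacked by (1,2)→{1,2,3}; (3,1)→{1,2}. Safe: 4, 5. Place at column 4.
Row 4: attacked by (1,2)→{2,5}; (2,4)→{2,4}; (3,1)→{1,2}. Safe: 3. Place at column 3.
Row 5: attacked by (1,2)→{2}; (2,4)→{1,4}; (3,1)→{1,3}; (4,3)→{2,3,4}. Safe: 5. Place at column 5.
Columns [2, 4, 1, 3, 5], r−c [-1, -2, 2, 1, 0], r+c [3, 6, 4, 7, 10] are all distinct, so no two queens attack.

(1,2) (2,4) (3,1) (4,3) (5,5)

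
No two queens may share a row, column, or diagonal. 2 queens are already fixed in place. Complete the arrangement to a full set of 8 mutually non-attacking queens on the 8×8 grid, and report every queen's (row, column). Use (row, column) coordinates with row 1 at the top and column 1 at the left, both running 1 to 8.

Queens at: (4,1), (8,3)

Row 1: attacked by (4,1)→{1,4}; (8,3)→{3}. Safe: 2, 5, 6, 7, 8. Place at column 5.
Row 2: attacked by (1,5)→{4,5,6}; (4,1)→{1,3}; (8,3)→{3}. Safe: 2, 7, 8. Place at column 2.
Row 3: attacked by (1,5)→{3,5,7}; (2,2)→{1,2,3}; (4,1)→{1,2}; (8,3)→{3,8}. Safe: 4, 6. Place at column 6.
Row 5: attacked by (1,5)→{1,5}; (2,2)→{2,5}; (3,6)→{4,6,8}; (4,1)→{1,2}; (8,3)→{3,6}. Safe: 7. Place at column 7.
Row 6: attacked by (1,5)→{5}; (2,2)→{2,6}; (3,6)→{3,6}; (4,1)→{1,3}; (5,7)→{6,7,8}; (8,3)→{1,3,5}. Safe: 4. Place at column 4.
Row 7: attacked by (1,5)→{5}; (2,2)→{2,7}; (3,6)→{2,6}; (4,1)→{1,4}; (5,7)→{5,7}; (6,4)→{3,4,5}; (8,3)→{2,3,4}. Safe: 8. Place at column 8.
Columns [5, 2, 6, 1, 7, 4, 8, 3], r−c [-4, 0, -3, 3, -2, 2, -1, 5], r+c [6, 4, 9, 5, 12, 10, 15, 11] are all distinct, so no two queens attack.

(1,5) (2,2) (3,6) (4,1) (5,7) (6,4) (7,8) (8,3)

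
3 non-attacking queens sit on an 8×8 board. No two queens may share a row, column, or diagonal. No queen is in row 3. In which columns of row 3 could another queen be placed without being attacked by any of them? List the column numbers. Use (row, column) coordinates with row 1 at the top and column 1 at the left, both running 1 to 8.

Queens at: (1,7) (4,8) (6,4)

columns 2, 3, 6

(1,7) attacks row 3 at column 7 and diagonals 5.
(4,8) attacks row 3 at column 8 and diagonals 7.
(6,4) attacks row 3 at column 4 and diagonals 1, 7.
Attacked columns: {1, 4, 5, 7, 8}. Safe: {2, 3, 6}.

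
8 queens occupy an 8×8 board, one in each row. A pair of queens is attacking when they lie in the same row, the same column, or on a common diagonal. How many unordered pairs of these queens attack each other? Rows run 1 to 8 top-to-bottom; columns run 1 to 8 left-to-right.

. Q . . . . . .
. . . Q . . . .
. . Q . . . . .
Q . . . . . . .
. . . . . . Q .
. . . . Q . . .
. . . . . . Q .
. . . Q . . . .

Same column: (2,4)–(8,4) (column 4); (5,7)–(7,7) (column 7).
Same diagonal: (2,4)–(3,3) (|2−3| = |4−3| = 1); (2,4)–(5,7) (|2−5| = |4−7| = 3); (3,3)–(7,7) (|3−7| = |3−7| = 4); (5,7)–(8,4) (|5−8| = |7−4| = 3).
Total attacking pairs: 6.

6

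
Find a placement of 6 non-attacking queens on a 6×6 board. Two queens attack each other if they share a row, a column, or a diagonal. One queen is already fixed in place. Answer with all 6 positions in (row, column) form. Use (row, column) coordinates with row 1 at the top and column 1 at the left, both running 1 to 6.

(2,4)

(1,2) (2,4) (3,6) (4,1) (5,3) (6,5)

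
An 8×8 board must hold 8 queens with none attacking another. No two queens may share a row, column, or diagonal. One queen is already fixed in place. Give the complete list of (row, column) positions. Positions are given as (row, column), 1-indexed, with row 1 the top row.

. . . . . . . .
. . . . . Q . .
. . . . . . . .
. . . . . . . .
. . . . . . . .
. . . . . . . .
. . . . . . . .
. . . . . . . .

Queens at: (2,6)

(1,1) (2,6) (3,8) (4,3) (5,7) (6,4) (7,2) (8,5)

Row 1: attacked by (2,6)→{5,6,7}. Safe: 1, 2, 3, 4, 8. Place at column 1.
Row 3: attacked by (1,1)→{1,3}; (2,6)→{5,6,7}. Safe: 2, 4, 8. Place at column 8.
Row 4: attacked by (1,1)→{1,4}; (2,6)→{4,6,8}; (3,8)→{7,8}. Safe: 2, 3, 5. Place at column 3.
Row 5: attacked by (1,1)→{1,5}; (2,6)→{3,6}; (3,8)→{6,8}; (4,3)→{2,3,4}. Safe: 7. Place at column 7.
Row 6: attacked by (1,1)→{1,6}; (2,6)→{2,6}; (3,8)→{5,8}; (4,3)→{1,3,5}; (5,7)→{6,7,8}. Safe: 4. Place at column 4.
Row 7: attacked by (1,1)→{1,7}; (2,6)→{1,6}; (3,8)→{4,8}; (4,3)→{3,6}; (5,7)→{5,7}; (6,4)→{3,4,5}. Safe: 2. Place at column 2.
Row 8: attacked by (1,1)→{1,8}; (2,6)→{6}; (3,8)→{3,8}; (4,3)→{3,7}; (5,7)→{4,7}; (6,4)→{2,4,6}; (7,2)→{1,2,3}. Safe: 5. Place at column 5.
Columns [1, 6, 8, 3, 7, 4, 2, 5], r−c [0, -4, -5, 1, -2, 2, 5, 3], r+c [2, 8, 11, 7, 12, 10, 9, 13] are all distinct, so no two queens attack.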